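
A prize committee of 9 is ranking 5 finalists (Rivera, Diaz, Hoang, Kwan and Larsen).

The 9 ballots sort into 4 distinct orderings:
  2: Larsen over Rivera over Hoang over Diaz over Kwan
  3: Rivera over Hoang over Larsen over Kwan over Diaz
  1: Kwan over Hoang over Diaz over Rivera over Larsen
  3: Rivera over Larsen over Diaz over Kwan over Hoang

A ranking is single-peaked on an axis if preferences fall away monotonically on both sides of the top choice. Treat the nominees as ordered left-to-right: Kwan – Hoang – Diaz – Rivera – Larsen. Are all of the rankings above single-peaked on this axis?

no

Axis positions: Kwan=1, Hoang=2, Diaz=3, Rivera=4, Larsen=5.
Group 1: ranking walks positions 5-4-2-3-1; Hoang is ranked above Diaz even though Diaz lies between Hoang and the peak Larsen on the axis — preferences dip and rise again. Not single-peaked.
Group 2: ranking walks positions 4-2-5-1-3; Hoang is ranked above Diaz even though Diaz lies between Hoang and the peak Rivera on the axis — preferences dip and rise again. Not single-peaked.
Group 3 (peak Kwan at position 1): ranking walks positions 1-2-3-4-5, expanding outward from the peak — single-peaked.
Group 4: ranking walks positions 4-5-3-1-2; Kwan is ranked above Hoang even though Hoang lies between Kwan and the peak Rivera on the axis — preferences dip and rise again. Not single-peaked.
Group 1 violates single-peakedness, so the profile is not single-peaked on this axis.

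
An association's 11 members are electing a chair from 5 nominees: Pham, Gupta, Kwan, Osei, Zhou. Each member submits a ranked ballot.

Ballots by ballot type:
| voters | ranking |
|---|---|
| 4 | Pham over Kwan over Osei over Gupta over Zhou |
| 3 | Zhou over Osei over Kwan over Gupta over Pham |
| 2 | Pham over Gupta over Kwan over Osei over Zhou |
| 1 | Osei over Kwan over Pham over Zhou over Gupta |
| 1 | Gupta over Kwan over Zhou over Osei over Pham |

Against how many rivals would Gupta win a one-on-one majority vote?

1

Gupta against each rival (11 voters):
Gupta vs Pham: Gupta preferred on 3+1 = 4 ballots; Pham wins 7–4.
Gupta–Kwan: Kwan 8–3.
Gupta vs Osei: Osei, 8–3.
Gupta vs Zhou: Gupta, 7–4.
Gupta beats Zhou; loses to Pham, Kwan, Osei — 1 pairwise win.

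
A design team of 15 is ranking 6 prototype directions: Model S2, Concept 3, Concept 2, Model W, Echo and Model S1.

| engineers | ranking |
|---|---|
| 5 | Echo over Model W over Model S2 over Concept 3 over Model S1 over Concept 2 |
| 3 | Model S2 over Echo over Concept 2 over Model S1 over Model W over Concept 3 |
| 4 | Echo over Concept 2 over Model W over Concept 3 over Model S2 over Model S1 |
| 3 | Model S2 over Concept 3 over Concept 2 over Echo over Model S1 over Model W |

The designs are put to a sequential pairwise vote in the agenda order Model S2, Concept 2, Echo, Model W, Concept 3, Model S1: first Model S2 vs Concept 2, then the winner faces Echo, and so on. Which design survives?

Round 1: Model S2 vs Concept 2 — 11–4, Model S2 advances.
Round 2: Model S2 vs Echo — 6–9, Echo advances.
Round 3: Echo vs Model W — 15–0, Echo advances.
Round 4: Echo vs Concept 3 — 12–3, Echo advances.
Round 5: Echo vs Model S1 — 15–0, Echo advances.
Echo survives the agenda.

Echo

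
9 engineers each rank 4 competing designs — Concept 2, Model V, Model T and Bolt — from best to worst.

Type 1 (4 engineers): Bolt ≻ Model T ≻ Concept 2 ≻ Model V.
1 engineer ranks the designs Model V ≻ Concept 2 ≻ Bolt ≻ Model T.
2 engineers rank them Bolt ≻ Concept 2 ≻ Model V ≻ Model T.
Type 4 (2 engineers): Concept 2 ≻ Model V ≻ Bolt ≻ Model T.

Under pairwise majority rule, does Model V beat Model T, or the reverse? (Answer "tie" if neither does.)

Ballots ranking Model V above Model T: 1 + 2 + 2 = 5.
Ballots ranking Model T above Model V: 9 − 5 = 4.
Model V wins the head-to-head 5–4.

Model V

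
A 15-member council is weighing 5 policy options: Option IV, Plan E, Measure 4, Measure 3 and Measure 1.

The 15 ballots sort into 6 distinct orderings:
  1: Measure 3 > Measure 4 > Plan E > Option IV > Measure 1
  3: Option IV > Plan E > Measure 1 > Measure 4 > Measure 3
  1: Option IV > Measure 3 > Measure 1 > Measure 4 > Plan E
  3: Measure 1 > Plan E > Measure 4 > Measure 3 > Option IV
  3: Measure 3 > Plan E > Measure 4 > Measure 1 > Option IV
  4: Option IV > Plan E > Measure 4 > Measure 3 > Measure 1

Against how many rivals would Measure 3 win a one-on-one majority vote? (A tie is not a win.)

1

Measure 3 against each rival (15 council members):
Measure 3 vs Option IV: Measure 3 is ranked higher on 1+3+3 = 7 ballots, Option IV on 8. Option IV wins 8–7.
Measure 3 vs Plan E: Measure 3 is ranked higher on 1+1+3 = 5 ballots, Plan E on 10. Plan E wins 10–5.
Measure 3–Measure 4: Measure 4 10–5.
Measure 3 vs Measure 1: Measure 3 preferred on 1+1+3+4 = 9 ballots; Measure 3 wins 9–6.
Measure 3 beats Measure 1; loses to Option IV, Plan E, Measure 4 — 1 pairwise win.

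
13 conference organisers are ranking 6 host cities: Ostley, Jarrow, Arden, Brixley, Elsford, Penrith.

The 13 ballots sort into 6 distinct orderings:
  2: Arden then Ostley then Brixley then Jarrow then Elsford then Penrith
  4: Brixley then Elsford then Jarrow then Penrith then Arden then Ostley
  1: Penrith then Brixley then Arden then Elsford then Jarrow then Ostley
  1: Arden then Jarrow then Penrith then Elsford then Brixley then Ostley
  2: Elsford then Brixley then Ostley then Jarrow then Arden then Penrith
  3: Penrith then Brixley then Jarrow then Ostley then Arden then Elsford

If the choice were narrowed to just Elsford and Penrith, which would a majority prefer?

Ballots ranking Elsford above Penrith: 2 + 4 + 2 = 8.
Ballots ranking Penrith above Elsford: 13 − 8 = 5.
Elsford wins the head-to-head 8–5.

Elsford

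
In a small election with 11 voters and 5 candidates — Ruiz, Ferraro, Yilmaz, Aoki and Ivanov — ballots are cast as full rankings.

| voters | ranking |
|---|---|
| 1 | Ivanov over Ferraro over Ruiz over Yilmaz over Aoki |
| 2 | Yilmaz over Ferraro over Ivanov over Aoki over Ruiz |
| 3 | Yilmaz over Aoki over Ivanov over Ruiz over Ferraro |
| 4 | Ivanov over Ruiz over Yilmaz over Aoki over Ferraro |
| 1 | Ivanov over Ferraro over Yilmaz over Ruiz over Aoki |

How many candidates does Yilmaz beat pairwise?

3

Yilmaz against each rival (11 voters):
Yilmaz vs Ruiz: Yilmaz is ranked higher on 2+3+1 = 6 ballots, Ruiz on 5. Yilmaz wins 6–5.
Yilmaz–Ferraro: Yilmaz 9–2.
Yilmaz vs Aoki: 11 to 0, Yilmaz.
Yilmaz vs Ivanov: 5 to 6, Ivanov.
Yilmaz beats Ruiz, Ferraro, Aoki; loses to Ivanov — 3 pairwise wins.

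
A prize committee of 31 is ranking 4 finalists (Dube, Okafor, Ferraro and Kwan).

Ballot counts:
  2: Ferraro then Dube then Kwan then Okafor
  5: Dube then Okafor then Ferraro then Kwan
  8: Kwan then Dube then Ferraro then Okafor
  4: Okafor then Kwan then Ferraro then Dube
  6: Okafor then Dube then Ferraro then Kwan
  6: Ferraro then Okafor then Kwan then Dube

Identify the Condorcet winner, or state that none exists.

none

Check each pair by majority over 31 ballots:
Dube vs Okafor: Dube preferred on 2+5+8 = 15 ballots; Okafor wins 16–15.
Dube vs Ferraro: 5+8+6 = 19 for Dube, 12 for Ferraro — Dube by 19–12.
Dube vs Kwan: Dube preferred on 2+5+6 = 13 ballots; Kwan wins 18–13.
Okafor vs Ferraro: 15 to 16, Ferraro.
Okafor vs Kwan: Okafor preferred on 5+4+6+6 = 21 ballots; Okafor wins 21–10.
Ferraro vs Kwan: Ferraro is ranked higher on 2+5+6+6 = 19 ballots, Kwan on 12. Ferraro wins 19–12.
Every nominee loses at least once (Dube loses to Okafor; Okafor loses to Ferraro; Ferraro loses to Dube; Kwan loses to Okafor). The majority relation contains the cycle Dube → Ferraro → Okafor → Dube, so there is no Condorcet winner.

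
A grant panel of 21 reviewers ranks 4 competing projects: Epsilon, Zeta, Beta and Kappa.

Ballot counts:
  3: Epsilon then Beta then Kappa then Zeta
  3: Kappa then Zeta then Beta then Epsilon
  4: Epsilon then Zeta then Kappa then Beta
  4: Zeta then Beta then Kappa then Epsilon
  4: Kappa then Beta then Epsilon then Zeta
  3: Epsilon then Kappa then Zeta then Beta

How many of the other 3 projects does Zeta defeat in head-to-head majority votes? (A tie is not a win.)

1

Zeta against each rival (21 reviewers):
Zeta vs Epsilon: Epsilon wins 14–7.
Zeta vs Beta: Zeta wins 14–7.
Zeta vs Kappa: Zeta preferred on 4+4 = 8 ballots; Kappa wins 13–8.
Zeta beats Beta; loses to Epsilon, Kappa — 1 pairwise win.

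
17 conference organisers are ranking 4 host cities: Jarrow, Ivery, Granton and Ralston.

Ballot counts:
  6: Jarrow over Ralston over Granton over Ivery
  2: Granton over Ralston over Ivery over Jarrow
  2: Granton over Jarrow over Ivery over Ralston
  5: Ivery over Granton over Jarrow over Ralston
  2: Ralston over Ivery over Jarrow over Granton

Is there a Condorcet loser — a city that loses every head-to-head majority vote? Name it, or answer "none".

Pairwise majorities:
Jarrow–Ivery: Ivery 9–8.
Jarrow–Granton: Granton 9–8.
Jarrow vs Ralston: Jarrow preferred on 6+2+5 = 13 ballots; Jarrow wins 13–4.
Ivery vs Granton: Granton, 10–7.
Ivery vs Ralston: Ralston, 10–7.
Granton vs Ralston: 9 to 8, Granton.
No city is winless: Jarrow beats Ralston; Ivery beats Jarrow; Granton beats Jarrow; Ralston beats Ivery. There is no Condorcet loser.

none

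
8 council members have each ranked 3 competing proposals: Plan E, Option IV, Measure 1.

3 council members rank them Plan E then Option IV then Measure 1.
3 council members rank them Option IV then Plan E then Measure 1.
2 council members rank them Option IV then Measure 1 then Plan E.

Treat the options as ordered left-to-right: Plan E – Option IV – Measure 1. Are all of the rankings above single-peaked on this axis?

Axis positions: Plan E=1, Option IV=2, Measure 1=3.
Ballot type 1 (peak Plan E at position 1): ranking walks positions 1-2-3, expanding outward from the peak — single-peaked.
Ballot type 2 (peak Option IV at position 2): ranking walks positions 2-1-3, expanding outward from the peak — single-peaked.
Ballot type 3 (peak Option IV at position 2): ranking walks positions 2-3-1, expanding outward from the peak — single-peaked.
Every ranking is single-peaked on this axis.

yes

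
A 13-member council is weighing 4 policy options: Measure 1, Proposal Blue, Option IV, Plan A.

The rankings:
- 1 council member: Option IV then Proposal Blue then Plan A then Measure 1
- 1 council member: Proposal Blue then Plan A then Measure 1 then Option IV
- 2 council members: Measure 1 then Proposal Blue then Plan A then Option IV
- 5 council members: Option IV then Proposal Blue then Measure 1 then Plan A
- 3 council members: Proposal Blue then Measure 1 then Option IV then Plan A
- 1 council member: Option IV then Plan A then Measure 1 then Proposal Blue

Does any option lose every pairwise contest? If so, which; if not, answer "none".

Pairwise majorities:
Measure 1 vs Proposal Blue: Proposal Blue, 10–3.
Measure 1 vs Option IV: 6 to 7, Option IV.
Measure 1 vs Plan A: Measure 1 wins 10–3.
Proposal Blue vs Option IV: 6 to 7, Option IV.
Proposal Blue vs Plan A: Proposal Blue preferred on 1+1+2+5+3 = 12 ballots; Proposal Blue wins 12–1.
Option IV vs Plan A: Option IV wins 10–3.
Plan A loses to every other option — it is the Condorcet loser.

Plan A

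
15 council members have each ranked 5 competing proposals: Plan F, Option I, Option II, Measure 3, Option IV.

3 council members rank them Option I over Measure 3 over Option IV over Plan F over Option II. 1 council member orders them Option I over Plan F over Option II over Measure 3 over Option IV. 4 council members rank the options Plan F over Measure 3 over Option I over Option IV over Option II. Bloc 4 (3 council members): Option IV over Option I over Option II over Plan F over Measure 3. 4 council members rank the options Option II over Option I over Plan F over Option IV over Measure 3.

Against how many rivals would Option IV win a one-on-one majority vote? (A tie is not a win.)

1

Option IV against each rival (15 council members):
Option IV vs Plan F: Plan F wins 9–6.
Option IV vs Option I: Option IV is ranked higher on 3 ballots, Option I on 12. Option I wins 12–3.
Option IV vs Option II: Option IV preferred on 3+4+3 = 10 ballots; Option IV wins 10–5.
Option IV–Measure 3: Measure 3 8–7.
Option IV beats Option II; loses to Plan F, Option I, Measure 3 — 1 pairwise win.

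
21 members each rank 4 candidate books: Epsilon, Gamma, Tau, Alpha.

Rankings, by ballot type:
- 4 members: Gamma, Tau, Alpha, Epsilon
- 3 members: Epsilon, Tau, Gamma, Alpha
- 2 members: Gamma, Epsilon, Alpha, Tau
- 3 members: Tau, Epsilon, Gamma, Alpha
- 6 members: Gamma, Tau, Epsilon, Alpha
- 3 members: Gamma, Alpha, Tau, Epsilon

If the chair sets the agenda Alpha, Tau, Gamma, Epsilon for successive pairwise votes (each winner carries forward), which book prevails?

Gamma

Round 1: Alpha vs Tau — 5–16, Tau advances.
Round 2: Tau vs Gamma — 6–15, Gamma advances.
Round 3: Gamma vs Epsilon — 15–6, Gamma advances.
The agenda winner is Gamma.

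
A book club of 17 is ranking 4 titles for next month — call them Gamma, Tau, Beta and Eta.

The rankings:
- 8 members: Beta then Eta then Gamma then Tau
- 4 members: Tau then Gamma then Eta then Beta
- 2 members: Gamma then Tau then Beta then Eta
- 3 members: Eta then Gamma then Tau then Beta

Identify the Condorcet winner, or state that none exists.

none

Head-to-head results (17 members):
Gamma vs Tau: Gamma wins 13–4.
Gamma vs Beta: Gamma wins 9–8.
Gamma vs Eta: Eta wins 11–6.
Tau vs Beta: Tau wins 9–8.
Tau–Eta: Eta 11–6.
Beta vs Eta: Beta wins 10–7.
Every book loses at least once (Gamma loses to Eta; Tau loses to Gamma; Beta loses to Gamma; Eta loses to Beta). The majority relation contains the cycle Gamma → Beta → Eta → Gamma, so there is no Condorcet winner.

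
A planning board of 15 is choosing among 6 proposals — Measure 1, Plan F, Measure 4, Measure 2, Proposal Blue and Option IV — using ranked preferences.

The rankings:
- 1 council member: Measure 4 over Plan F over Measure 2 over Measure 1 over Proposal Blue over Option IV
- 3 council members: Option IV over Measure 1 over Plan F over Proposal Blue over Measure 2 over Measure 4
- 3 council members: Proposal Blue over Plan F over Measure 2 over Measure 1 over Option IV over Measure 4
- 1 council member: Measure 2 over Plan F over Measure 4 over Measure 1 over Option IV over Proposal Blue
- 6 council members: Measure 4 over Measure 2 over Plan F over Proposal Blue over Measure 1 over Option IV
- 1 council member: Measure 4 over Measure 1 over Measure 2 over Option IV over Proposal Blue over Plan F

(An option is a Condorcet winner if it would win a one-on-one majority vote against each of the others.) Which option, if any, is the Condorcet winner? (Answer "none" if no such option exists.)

Measure 4

Head-to-head results (15 council members):
Measure 1 vs Plan F: Measure 1 is ranked higher on 3+1 = 4 ballots, Plan F on 11. Plan F wins 11–4.
Measure 1 vs Measure 4: Measure 1 preferred on 3+3 = 6 ballots; Measure 4 wins 9–6.
Measure 1 vs Measure 2: Measure 1 preferred on 3+1 = 4 ballots; Measure 2 wins 11–4.
Measure 1 vs Proposal Blue: Measure 1 preferred on 1+3+1+1 = 6 ballots; Proposal Blue wins 9–6.
Measure 1 vs Option IV: 12 to 3, Measure 1.
Plan F vs Measure 4: Plan F preferred on 3+3+1 = 7 ballots; Measure 4 wins 8–7.
Plan F vs Measure 2: 7 to 8, Measure 2.
Plan F vs Proposal Blue: Plan F is ranked higher on 1+3+1+6 = 11 ballots, Proposal Blue on 4. Plan F wins 11–4.
Plan F vs Option IV: 1+3+1+6 = 11 for Plan F, 4 for Option IV — Plan F by 11–4.
Measure 4 vs Measure 2: 8 to 7, Measure 4.
Measure 4 vs Proposal Blue: 1+1+6+1 = 9 for Measure 4, 6 for Proposal Blue — Measure 4 by 9–6.
Measure 4 vs Option IV: Measure 4 preferred on 1+1+6+1 = 9 ballots; Measure 4 wins 9–6.
Measure 2 vs Proposal Blue: Measure 2 preferred on 1+1+6+1 = 9 ballots; Measure 2 wins 9–6.
Measure 2 vs Option IV: Measure 2 preferred on 1+3+1+6+1 = 12 ballots; Measure 2 wins 12–3.
Proposal Blue vs Option IV: 10 to 5, Proposal Blue.
Measure 4 wins every pairwise contest, so Measure 4 is the Condorcet winner.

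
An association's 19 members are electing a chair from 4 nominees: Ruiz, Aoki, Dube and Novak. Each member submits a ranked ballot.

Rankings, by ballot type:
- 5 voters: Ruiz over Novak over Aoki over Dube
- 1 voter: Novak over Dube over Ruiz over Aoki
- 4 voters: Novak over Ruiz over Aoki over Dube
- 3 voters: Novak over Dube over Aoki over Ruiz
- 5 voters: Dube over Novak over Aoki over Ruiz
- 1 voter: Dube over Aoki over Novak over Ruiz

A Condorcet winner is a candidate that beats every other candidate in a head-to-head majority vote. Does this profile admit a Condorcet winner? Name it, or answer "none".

Novak

Head-to-head results (19 voters):
Ruiz vs Aoki: Ruiz preferred on 5+1+4 = 10 ballots; Ruiz wins 10–9.
Ruiz vs Dube: Dube wins 10–9.
Ruiz vs Novak: Ruiz is ranked higher on 5 ballots, Novak on 14. Novak wins 14–5.
Aoki–Dube: Dube 10–9.
Aoki vs Novak: Novak wins 18–1.
Dube vs Novak: Dube is ranked higher on 5+1 = 6 ballots, Novak on 13. Novak wins 13–6.
Novak beats each of Ruiz, Aoki, Dube — Novak is the Condorcet winner.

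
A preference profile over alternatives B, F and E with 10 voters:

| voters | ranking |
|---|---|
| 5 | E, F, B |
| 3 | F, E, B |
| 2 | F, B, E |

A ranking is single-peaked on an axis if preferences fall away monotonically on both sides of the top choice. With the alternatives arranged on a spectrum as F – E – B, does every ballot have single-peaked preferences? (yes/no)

Axis positions: F=1, E=2, B=3.
Faction 1 (peak E at position 2): ranking walks positions 2-1-3, expanding outward from the peak — single-peaked.
Faction 2 (peak F at position 1): ranking walks positions 1-2-3, expanding outward from the peak — single-peaked.
Faction 3: ranking walks positions 1-3-2; B is ranked above E even though E lies between B and the peak F on the axis — preferences dip and rise again. Not single-peaked.
Faction 3 violates single-peakedness, so the profile is not single-peaked on this axis.

no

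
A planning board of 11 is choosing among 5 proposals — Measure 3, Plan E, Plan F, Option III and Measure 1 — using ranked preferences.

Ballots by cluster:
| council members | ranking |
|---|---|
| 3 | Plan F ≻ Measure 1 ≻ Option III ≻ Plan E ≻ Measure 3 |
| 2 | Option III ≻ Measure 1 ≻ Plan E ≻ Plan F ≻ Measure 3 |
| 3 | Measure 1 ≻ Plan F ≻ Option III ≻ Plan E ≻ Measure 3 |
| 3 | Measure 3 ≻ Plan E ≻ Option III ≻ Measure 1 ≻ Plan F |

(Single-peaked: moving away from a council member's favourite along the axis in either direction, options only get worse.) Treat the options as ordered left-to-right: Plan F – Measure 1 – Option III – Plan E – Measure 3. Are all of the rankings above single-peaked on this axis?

Axis positions: Plan F=1, Measure 1=2, Option III=3, Plan E=4, Measure 3=5.
Cluster 1 (peak Plan F at position 1): ranking walks positions 1-2-3-4-5, expanding outward from the peak — single-peaked.
Cluster 2 (peak Option III at position 3): ranking walks positions 3-2-4-1-5, expanding outward from the peak — single-peaked.
Cluster 3 (peak Measure 1 at position 2): ranking walks positions 2-1-3-4-5, expanding outward from the peak — single-peaked.
Cluster 4 (peak Measure 3 at position 5): ranking walks positions 5-4-3-2-1, expanding outward from the peak — single-peaked.
Every ranking is single-peaked on this axis.

yes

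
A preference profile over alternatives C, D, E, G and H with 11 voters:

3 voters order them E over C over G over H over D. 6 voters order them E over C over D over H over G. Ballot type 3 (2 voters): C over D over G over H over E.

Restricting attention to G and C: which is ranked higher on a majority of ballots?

C

No ballot ranks G above C: 0.
Ballots ranking C above G: 11 − 0 = 11.
C wins the head-to-head 11–0.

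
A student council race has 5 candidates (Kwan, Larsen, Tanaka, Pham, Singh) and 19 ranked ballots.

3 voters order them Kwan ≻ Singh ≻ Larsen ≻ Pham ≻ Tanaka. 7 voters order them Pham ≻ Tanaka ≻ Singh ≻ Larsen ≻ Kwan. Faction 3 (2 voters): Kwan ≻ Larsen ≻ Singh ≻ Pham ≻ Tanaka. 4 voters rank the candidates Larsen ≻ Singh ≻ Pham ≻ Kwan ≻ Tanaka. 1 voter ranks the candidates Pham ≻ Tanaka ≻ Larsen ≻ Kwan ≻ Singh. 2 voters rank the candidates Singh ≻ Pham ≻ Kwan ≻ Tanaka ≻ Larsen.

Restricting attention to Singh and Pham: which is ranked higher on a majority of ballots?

Ballots ranking Singh above Pham: 3 + 2 + 4 + 2 = 11.
Ballots ranking Pham above Singh: 19 − 11 = 8.
Singh wins the head-to-head 11–8.

Singh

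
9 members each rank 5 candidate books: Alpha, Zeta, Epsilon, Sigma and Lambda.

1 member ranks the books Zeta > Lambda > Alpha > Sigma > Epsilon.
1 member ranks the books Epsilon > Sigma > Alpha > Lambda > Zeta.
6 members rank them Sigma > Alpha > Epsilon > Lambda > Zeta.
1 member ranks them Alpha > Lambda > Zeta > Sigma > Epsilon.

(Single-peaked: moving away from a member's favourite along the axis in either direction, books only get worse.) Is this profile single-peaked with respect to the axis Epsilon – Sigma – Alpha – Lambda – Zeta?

yes

Axis positions: Epsilon=1, Sigma=2, Alpha=3, Lambda=4, Zeta=5.
Faction 1 (peak Zeta at position 5): ranking walks positions 5-4-3-2-1, expanding outward from the peak — single-peaked.
Faction 2 (peak Epsilon at position 1): ranking walks positions 1-2-3-4-5, expanding outward from the peak — single-peaked.
Faction 3 (peak Sigma at position 2): ranking walks positions 2-3-1-4-5, expanding outward from the peak — single-peaked.
Faction 4 (peak Alpha at position 3): ranking walks positions 3-4-5-2-1, expanding outward from the peak — single-peaked.
Every ranking is single-peaked on this axis.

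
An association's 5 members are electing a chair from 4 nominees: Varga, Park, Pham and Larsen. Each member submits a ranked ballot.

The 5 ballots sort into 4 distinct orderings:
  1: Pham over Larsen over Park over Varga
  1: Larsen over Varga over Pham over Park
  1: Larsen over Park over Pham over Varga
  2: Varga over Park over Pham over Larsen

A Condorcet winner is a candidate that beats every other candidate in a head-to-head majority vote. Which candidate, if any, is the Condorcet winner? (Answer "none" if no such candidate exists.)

Pairwise majorities:
Varga vs Park: Varga is ranked higher on 1+2 = 3 ballots, Park on 2. Varga wins 3–2.
Varga vs Pham: Varga preferred on 1+2 = 3 ballots; Varga wins 3–2.
Varga vs Larsen: 2 to 3, Larsen.
Park vs Pham: Park is ranked higher on 1+2 = 3 ballots, Pham on 2. Park wins 3–2.
Park vs Larsen: 2 for Park, 3 for Larsen — Larsen by 3–2.
Pham vs Larsen: Pham preferred on 1+2 = 3 ballots; Pham wins 3–2.
Each candidate drops at least one matchup (Varga loses to Larsen; Park loses to Varga; Pham loses to Varga; Larsen loses to Pham); the cycle Varga → Pham → Larsen → Varga rules out a Condorcet winner.

none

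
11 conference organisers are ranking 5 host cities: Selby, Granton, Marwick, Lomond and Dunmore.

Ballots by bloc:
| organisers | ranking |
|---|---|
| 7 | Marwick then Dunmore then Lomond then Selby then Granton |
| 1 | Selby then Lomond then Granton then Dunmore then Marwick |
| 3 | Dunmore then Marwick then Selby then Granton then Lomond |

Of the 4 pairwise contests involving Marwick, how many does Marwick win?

Marwick against each rival (11 organisers):
Marwick vs Selby: Marwick, 10–1.
Marwick vs Granton: Marwick preferred on 7+3 = 10 ballots; Marwick wins 10–1.
Marwick vs Lomond: 10 to 1, Marwick.
Marwick vs Dunmore: Marwick, 7–4.
Marwick beats Selby, Granton, Lomond, Dunmore — 4 pairwise wins.

4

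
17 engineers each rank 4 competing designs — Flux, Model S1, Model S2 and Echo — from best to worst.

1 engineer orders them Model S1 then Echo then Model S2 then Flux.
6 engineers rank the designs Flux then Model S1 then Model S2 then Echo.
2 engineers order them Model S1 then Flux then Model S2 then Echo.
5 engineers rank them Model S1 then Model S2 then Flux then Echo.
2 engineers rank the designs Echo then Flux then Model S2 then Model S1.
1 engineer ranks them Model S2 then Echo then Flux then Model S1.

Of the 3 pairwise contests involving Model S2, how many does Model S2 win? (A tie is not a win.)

1

Model S2 against each rival (17 engineers):
Model S2 vs Flux: Flux, 10–7.
Model S2 vs Model S1: Model S1, 14–3.
Model S2 vs Echo: Model S2 wins 14–3.
Model S2 beats Echo; loses to Flux, Model S1 — 1 pairwise win.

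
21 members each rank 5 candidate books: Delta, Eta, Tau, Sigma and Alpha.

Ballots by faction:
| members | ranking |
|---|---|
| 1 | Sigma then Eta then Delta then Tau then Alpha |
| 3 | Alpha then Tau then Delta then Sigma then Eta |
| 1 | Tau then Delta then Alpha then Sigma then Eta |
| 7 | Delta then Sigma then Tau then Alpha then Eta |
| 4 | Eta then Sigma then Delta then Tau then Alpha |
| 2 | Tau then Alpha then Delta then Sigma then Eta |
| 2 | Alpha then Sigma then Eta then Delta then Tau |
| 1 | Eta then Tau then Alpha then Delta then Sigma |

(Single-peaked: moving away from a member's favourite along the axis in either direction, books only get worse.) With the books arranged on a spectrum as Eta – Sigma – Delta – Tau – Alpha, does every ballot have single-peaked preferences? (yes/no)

Axis positions: Eta=1, Sigma=2, Delta=3, Tau=4, Alpha=5.
Faction 1 (peak Sigma at position 2): ranking walks positions 2-1-3-4-5, expanding outward from the peak — single-peaked.
Faction 2 (peak Alpha at position 5): ranking walks positions 5-4-3-2-1, expanding outward from the peak — single-peaked.
Faction 3 (peak Tau at position 4): ranking walks positions 4-3-5-2-1, expanding outward from the peak — single-peaked.
Faction 4 (peak Delta at position 3): ranking walks positions 3-2-4-5-1, expanding outward from the peak — single-peaked.
Faction 5 (peak Eta at position 1): ranking walks positions 1-2-3-4-5, expanding outward from the peak — single-peaked.
Faction 6 (peak Tau at position 4): ranking walks positions 4-5-3-2-1, expanding outward from the peak — single-peaked.
Faction 7: ranking walks positions 5-2-1-3-4; Sigma is ranked above Tau even though Tau lies between Sigma and the peak Alpha on the axis — preferences dip and rise again. Not single-peaked.
Faction 8: ranking walks positions 1-4-5-3-2; Tau is ranked above Sigma even though Sigma lies between Tau and the peak Eta on the axis — preferences dip and rise again. Not single-peaked.
Faction 7 violates single-peakedness, so the profile is not single-peaked on this axis.

no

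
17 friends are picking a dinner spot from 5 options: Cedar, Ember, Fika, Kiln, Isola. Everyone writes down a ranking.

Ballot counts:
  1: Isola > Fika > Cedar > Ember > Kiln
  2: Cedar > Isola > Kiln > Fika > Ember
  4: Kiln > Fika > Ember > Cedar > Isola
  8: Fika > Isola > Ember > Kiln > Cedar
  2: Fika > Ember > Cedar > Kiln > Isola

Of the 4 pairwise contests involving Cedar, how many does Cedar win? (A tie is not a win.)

Cedar against each rival (17 friends):
Cedar vs Ember: Ember, 14–3.
Cedar vs Fika: Cedar is ranked higher on 2 ballots, Fika on 15. Fika wins 15–2.
Cedar vs Kiln: Kiln, 12–5.
Cedar vs Isola: 2+4+2 = 8 for Cedar, 9 for Isola — Isola by 9–8.
Cedar beats no one; loses to Ember, Fika, Kiln, Isola — 0 pairwise wins.

0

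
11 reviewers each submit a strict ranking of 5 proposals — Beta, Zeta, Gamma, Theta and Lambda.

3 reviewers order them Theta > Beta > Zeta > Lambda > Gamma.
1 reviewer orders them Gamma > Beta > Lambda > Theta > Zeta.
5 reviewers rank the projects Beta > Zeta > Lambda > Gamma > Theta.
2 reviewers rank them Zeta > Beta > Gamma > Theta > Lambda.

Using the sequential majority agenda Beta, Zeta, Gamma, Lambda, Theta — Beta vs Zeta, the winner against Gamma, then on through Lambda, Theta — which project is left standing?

Round 1: Beta vs Zeta — 9–2, Beta advances.
Round 2: Beta vs Gamma — 10–1, Beta advances.
Round 3: Beta vs Lambda — 11–0, Beta advances.
Round 4: Beta vs Theta — 8–3, Beta advances.
The agenda winner is Beta.

Beta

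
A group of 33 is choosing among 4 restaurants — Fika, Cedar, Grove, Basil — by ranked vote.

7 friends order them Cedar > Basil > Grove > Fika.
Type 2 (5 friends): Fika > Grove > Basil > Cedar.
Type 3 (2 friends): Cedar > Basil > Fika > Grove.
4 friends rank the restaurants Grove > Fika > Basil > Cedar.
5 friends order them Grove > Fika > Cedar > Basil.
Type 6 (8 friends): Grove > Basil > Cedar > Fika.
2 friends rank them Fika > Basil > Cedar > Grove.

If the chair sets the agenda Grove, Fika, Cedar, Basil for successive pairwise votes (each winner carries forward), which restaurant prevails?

Round 1: Grove vs Fika — 24–9, Grove advances.
Round 2: Grove vs Cedar — 22–11, Grove advances.
Round 3: Grove vs Basil — 22–11, Grove advances.
Grove survives the agenda.

Grove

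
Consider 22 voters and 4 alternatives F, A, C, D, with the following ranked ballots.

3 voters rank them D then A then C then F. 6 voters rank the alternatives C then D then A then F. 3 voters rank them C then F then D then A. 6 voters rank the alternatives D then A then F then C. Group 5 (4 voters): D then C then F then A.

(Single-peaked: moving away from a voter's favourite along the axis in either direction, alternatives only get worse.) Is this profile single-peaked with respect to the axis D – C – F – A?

no

Axis positions: D=1, C=2, F=3, A=4.
Group 1: ranking walks positions 1-4-2-3; A is ranked above C even though C lies between A and the peak D on the axis — preferences dip and rise again. Not single-peaked.
Group 2: ranking walks positions 2-1-4-3; A is ranked above F even though F lies between A and the peak C on the axis — preferences dip and rise again. Not single-peaked.
Group 3 (peak C at position 2): ranking walks positions 2-3-1-4, expanding outward from the peak — single-peaked.
Group 4: ranking walks positions 1-4-3-2; A is ranked above C even though C lies between A and the peak D on the axis — preferences dip and rise again. Not single-peaked.
Group 5 (peak D at position 1): ranking walks positions 1-2-3-4, expanding outward from the peak — single-peaked.
Group 1 violates single-peakedness, so the profile is not single-peaked on this axis.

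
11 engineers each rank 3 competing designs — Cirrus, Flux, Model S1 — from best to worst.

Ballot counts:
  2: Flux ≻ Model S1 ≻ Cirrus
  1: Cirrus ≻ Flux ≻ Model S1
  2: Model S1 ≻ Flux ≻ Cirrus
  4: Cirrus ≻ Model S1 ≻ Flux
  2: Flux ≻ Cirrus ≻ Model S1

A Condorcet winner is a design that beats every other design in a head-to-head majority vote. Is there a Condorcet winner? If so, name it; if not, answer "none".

Check each pair by majority over 11 ballots:
Cirrus vs Flux: Flux, 6–5.
Cirrus–Model S1: Cirrus 7–4.
Flux vs Model S1: Model S1, 6–5.
Each design drops at least one matchup (Cirrus loses to Flux; Flux loses to Model S1; Model S1 loses to Cirrus); the cycle Cirrus → Model S1 → Flux → Cirrus rules out a Condorcet winner.

none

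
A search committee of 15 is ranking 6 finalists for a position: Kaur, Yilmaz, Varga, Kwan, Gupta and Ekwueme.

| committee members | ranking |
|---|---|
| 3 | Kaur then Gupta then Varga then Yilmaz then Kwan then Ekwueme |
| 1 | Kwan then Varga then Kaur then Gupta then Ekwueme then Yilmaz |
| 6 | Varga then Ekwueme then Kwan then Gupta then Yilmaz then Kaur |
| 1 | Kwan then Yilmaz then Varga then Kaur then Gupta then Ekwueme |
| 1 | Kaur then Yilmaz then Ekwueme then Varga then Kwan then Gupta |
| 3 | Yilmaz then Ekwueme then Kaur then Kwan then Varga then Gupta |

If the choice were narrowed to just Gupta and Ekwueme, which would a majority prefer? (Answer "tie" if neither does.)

Ekwueme

Ballots ranking Gupta above Ekwueme: 3 + 1 + 1 = 5.
Ballots ranking Ekwueme above Gupta: 15 − 5 = 10.
Ekwueme wins the head-to-head 10–5.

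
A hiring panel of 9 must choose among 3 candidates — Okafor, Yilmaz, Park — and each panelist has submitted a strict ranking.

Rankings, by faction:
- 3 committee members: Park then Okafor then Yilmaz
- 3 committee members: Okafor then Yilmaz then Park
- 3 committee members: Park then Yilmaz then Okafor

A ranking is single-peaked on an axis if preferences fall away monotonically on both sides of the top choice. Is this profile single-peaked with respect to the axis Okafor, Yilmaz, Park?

Axis positions: Okafor=1, Yilmaz=2, Park=3.
Faction 1: ranking walks positions 3-1-2; Okafor is ranked above Yilmaz even though Yilmaz lies between Okafor and the peak Park on the axis — preferences dip and rise again. Not single-peaked.
Faction 2 (peak Okafor at position 1): ranking walks positions 1-2-3, expanding outward from the peak — single-peaked.
Faction 3 (peak Park at position 3): ranking walks positions 3-2-1, expanding outward from the peak — single-peaked.
Faction 1 violates single-peakedness, so the profile is not single-peaked on this axis.

no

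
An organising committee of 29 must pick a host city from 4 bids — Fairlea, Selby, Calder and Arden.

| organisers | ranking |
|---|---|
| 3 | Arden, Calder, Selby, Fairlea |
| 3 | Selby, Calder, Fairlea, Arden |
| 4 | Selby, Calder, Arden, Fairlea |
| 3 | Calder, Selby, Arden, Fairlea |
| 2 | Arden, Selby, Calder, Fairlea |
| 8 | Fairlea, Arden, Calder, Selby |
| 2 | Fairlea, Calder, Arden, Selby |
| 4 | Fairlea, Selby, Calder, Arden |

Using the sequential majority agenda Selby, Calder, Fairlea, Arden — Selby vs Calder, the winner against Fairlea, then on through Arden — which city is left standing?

Calder

Round 1: Selby vs Calder — 13–16, Calder advances.
Round 2: Calder vs Fairlea — 15–14, Calder advances.
Round 3: Calder vs Arden — 16–13, Calder advances.
Calder survives the agenda.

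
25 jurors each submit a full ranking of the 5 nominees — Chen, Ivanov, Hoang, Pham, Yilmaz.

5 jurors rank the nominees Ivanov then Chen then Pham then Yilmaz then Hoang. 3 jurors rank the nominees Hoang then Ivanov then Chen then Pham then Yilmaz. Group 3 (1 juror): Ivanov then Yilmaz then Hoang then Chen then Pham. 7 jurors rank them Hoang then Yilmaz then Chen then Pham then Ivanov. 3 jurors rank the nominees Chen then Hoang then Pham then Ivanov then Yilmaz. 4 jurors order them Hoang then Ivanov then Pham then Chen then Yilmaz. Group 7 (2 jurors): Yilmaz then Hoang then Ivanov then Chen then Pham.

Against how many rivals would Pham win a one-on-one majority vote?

Pham against each rival (25 jurors):
Pham vs Chen: Pham preferred on 4 ballots; Chen wins 21–4.
Pham vs Ivanov: 10 to 15, Ivanov.
Pham vs Hoang: 5 to 20, Hoang.
Pham vs Yilmaz: Pham, 15–10.
Pham beats Yilmaz; loses to Chen, Ivanov, Hoang — 1 pairwise win.

1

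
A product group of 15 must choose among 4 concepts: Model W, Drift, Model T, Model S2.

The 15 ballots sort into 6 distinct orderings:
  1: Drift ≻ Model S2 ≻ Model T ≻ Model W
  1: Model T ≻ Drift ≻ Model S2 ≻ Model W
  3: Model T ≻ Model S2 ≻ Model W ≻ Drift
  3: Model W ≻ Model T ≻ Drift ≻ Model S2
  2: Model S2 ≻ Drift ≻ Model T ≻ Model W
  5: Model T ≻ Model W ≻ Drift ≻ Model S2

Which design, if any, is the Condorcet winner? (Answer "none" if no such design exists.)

Head-to-head results (15 engineers):
Model W vs Drift: Model W is ranked higher on 3+3+5 = 11 ballots, Drift on 4. Model W wins 11–4.
Model W vs Model T: 3 for Model W, 12 for Model T — Model T by 12–3.
Model W vs Model S2: Model W preferred on 3+5 = 8 ballots; Model W wins 8–7.
Drift vs Model T: 1+2 = 3 for Drift, 12 for Model T — Model T by 12–3.
Drift vs Model S2: 10 to 5, Drift.
Model T vs Model S2: 12 to 3, Model T.
Model T wins every pairwise contest, so Model T is the Condorcet winner.

Model T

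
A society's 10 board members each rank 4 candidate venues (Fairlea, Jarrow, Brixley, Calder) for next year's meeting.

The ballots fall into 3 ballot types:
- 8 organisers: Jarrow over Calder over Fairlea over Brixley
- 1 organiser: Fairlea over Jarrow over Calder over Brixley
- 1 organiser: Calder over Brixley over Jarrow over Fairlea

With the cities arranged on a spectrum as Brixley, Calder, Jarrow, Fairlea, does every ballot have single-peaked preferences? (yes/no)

yes

Axis positions: Brixley=1, Calder=2, Jarrow=3, Fairlea=4.
Ballot type 1 (peak Jarrow at position 3): ranking walks positions 3-2-4-1, expanding outward from the peak — single-peaked.
Ballot type 2 (peak Fairlea at position 4): ranking walks positions 4-3-2-1, expanding outward from the peak — single-peaked.
Ballot type 3 (peak Calder at position 2): ranking walks positions 2-1-3-4, expanding outward from the peak — single-peaked.
Every ranking is single-peaked on this axis.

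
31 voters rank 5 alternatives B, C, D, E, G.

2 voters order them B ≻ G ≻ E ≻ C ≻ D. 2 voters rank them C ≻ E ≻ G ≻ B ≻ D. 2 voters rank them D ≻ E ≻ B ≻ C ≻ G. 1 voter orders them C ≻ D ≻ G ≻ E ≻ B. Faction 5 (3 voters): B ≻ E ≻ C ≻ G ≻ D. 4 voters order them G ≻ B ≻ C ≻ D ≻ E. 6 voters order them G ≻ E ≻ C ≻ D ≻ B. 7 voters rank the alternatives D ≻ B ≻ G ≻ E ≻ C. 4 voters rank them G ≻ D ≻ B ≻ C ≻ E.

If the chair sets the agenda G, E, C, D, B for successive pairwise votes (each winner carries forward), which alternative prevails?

G

Round 1: G vs E — 24–7, G advances.
Round 2: G vs C — 23–8, G advances.
Round 3: G vs D — 21–10, G advances.
Round 4: G vs B — 17–14, G advances.
G survives the agenda.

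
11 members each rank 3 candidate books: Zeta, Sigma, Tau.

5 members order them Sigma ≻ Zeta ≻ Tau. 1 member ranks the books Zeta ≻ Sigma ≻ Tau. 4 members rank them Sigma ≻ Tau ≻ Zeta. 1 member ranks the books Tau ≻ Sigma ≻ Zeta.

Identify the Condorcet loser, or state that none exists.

Head-to-head results (11 members):
Zeta vs Sigma: 1 for Zeta, 10 for Sigma — Sigma by 10–1.
Zeta vs Tau: Zeta preferred on 5+1 = 6 ballots; Zeta wins 6–5.
Sigma–Tau: Sigma 10–1.
Tau is beaten in every head-to-head and is the Condorcet loser.

Tau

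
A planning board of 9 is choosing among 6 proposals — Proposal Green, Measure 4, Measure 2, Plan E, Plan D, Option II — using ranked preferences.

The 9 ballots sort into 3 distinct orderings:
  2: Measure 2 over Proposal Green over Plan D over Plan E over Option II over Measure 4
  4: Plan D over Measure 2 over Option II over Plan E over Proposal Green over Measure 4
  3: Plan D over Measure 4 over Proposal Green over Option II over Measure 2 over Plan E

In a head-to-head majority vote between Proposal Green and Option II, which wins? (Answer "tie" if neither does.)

Proposal Green

Ballots ranking Proposal Green above Option II: 2 + 3 = 5.
Ballots ranking Option II above Proposal Green: 9 − 5 = 4.
Proposal Green wins the head-to-head 5–4.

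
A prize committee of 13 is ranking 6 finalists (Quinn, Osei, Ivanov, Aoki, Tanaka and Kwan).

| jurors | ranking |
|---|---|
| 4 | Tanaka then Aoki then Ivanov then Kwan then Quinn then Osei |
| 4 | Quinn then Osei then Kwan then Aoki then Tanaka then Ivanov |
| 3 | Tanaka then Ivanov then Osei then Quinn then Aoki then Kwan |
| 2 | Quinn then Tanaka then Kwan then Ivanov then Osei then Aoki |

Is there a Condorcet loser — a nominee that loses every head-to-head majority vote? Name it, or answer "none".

Head-to-head results (13 jurors):
Quinn–Osei: Quinn 10–3.
Quinn–Ivanov: Ivanov 7–6.
Quinn vs Aoki: Quinn, 9–4.
Quinn vs Tanaka: Tanaka, 7–6.
Quinn vs Kwan: 9 to 4, Quinn.
Osei vs Ivanov: 4 to 9, Ivanov.
Osei vs Aoki: 9 to 4, Osei.
Osei vs Tanaka: Osei is ranked higher on 4 ballots, Tanaka on 9. Tanaka wins 9–4.
Osei vs Kwan: 7 to 6, Osei.
Ivanov vs Aoki: 3+2 = 5 for Ivanov, 8 for Aoki — Aoki by 8–5.
Ivanov–Tanaka: Tanaka 13–0.
Ivanov vs Kwan: Ivanov, 7–6.
Aoki vs Tanaka: 4 to 9, Tanaka.
Aoki vs Kwan: Aoki preferred on 4+3 = 7 ballots; Aoki wins 7–6.
Tanaka vs Kwan: Tanaka, 9–4.
Kwan is beaten in every head-to-head and is the Condorcet loser.

Kwan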